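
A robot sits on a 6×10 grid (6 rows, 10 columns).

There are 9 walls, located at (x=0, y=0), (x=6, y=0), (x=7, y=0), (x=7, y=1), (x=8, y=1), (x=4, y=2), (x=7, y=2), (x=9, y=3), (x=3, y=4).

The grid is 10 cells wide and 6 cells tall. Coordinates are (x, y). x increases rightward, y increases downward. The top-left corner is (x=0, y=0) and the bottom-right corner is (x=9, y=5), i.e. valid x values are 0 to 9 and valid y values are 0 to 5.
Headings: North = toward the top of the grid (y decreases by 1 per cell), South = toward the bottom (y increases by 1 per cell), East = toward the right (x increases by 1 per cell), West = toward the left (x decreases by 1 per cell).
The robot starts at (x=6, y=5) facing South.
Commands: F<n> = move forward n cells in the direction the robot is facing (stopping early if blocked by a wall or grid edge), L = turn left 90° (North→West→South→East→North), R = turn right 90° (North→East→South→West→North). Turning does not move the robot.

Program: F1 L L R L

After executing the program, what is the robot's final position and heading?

Answer: Final position: (x=6, y=5), facing North

Derivation:
Start: (x=6, y=5), facing South
  F1: move forward 0/1 (blocked), now at (x=6, y=5)
  L: turn left, now facing East
  L: turn left, now facing North
  R: turn right, now facing East
  L: turn left, now facing North
Final: (x=6, y=5), facing North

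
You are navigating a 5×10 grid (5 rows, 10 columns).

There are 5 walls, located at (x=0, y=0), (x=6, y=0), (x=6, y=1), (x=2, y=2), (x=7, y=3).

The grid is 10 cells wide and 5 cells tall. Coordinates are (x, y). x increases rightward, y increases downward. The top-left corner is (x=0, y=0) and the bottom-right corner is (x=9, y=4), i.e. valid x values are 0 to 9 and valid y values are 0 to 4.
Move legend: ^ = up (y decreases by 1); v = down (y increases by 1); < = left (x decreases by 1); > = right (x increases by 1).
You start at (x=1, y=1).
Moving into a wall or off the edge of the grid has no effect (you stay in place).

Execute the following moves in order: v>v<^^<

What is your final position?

Start: (x=1, y=1)
  v (down): (x=1, y=1) -> (x=1, y=2)
  > (right): blocked, stay at (x=1, y=2)
  v (down): (x=1, y=2) -> (x=1, y=3)
  < (left): (x=1, y=3) -> (x=0, y=3)
  ^ (up): (x=0, y=3) -> (x=0, y=2)
  ^ (up): (x=0, y=2) -> (x=0, y=1)
  < (left): blocked, stay at (x=0, y=1)
Final: (x=0, y=1)

Answer: Final position: (x=0, y=1)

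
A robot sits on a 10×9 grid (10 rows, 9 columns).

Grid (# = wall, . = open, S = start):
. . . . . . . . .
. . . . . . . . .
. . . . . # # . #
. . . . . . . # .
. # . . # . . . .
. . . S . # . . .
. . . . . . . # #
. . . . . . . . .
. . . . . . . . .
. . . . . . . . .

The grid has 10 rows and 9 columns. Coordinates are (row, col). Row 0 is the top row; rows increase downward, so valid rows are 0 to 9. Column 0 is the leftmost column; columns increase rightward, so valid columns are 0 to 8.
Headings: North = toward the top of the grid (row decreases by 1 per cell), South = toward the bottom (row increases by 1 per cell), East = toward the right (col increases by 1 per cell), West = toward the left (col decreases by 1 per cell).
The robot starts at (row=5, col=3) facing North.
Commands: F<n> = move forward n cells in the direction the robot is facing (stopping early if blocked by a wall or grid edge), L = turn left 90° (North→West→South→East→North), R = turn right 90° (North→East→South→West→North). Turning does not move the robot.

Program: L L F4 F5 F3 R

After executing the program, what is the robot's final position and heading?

Start: (row=5, col=3), facing North
  L: turn left, now facing West
  L: turn left, now facing South
  F4: move forward 4, now at (row=9, col=3)
  F5: move forward 0/5 (blocked), now at (row=9, col=3)
  F3: move forward 0/3 (blocked), now at (row=9, col=3)
  R: turn right, now facing West
Final: (row=9, col=3), facing West

Answer: Final position: (row=9, col=3), facing West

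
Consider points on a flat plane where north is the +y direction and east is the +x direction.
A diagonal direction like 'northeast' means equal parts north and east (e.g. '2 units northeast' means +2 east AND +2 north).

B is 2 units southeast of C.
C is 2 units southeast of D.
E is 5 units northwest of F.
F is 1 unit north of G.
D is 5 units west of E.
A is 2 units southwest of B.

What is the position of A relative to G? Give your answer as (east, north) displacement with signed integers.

Answer: A is at (east=-8, north=0) relative to G.

Derivation:
Place G at the origin (east=0, north=0).
  F is 1 unit north of G: delta (east=+0, north=+1); F at (east=0, north=1).
  E is 5 units northwest of F: delta (east=-5, north=+5); E at (east=-5, north=6).
  D is 5 units west of E: delta (east=-5, north=+0); D at (east=-10, north=6).
  C is 2 units southeast of D: delta (east=+2, north=-2); C at (east=-8, north=4).
  B is 2 units southeast of C: delta (east=+2, north=-2); B at (east=-6, north=2).
  A is 2 units southwest of B: delta (east=-2, north=-2); A at (east=-8, north=0).
Therefore A relative to G: (east=-8, north=0).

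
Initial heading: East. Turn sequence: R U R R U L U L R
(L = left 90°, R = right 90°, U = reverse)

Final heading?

Answer: Final heading: East

Derivation:
Start: East
  R (right (90° clockwise)) -> South
  U (U-turn (180°)) -> North
  R (right (90° clockwise)) -> East
  R (right (90° clockwise)) -> South
  U (U-turn (180°)) -> North
  L (left (90° counter-clockwise)) -> West
  U (U-turn (180°)) -> East
  L (left (90° counter-clockwise)) -> North
  R (right (90° clockwise)) -> East
Final: East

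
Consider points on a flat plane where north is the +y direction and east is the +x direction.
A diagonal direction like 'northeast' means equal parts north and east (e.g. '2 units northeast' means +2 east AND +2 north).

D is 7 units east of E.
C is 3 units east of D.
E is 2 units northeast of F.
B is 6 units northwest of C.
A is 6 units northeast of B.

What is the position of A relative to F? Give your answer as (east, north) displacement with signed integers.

Place F at the origin (east=0, north=0).
  E is 2 units northeast of F: delta (east=+2, north=+2); E at (east=2, north=2).
  D is 7 units east of E: delta (east=+7, north=+0); D at (east=9, north=2).
  C is 3 units east of D: delta (east=+3, north=+0); C at (east=12, north=2).
  B is 6 units northwest of C: delta (east=-6, north=+6); B at (east=6, north=8).
  A is 6 units northeast of B: delta (east=+6, north=+6); A at (east=12, north=14).
Therefore A relative to F: (east=12, north=14).

Answer: A is at (east=12, north=14) relative to F.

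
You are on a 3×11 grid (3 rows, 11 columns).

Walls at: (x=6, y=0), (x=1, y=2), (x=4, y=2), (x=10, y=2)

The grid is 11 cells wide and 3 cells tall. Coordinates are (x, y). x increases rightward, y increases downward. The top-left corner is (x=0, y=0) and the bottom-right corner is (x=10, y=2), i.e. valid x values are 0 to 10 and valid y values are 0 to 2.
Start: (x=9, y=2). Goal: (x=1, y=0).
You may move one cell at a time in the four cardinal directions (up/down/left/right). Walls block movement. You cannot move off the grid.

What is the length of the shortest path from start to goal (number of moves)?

BFS from (x=9, y=2) until reaching (x=1, y=0):
  Distance 0: (x=9, y=2)
  Distance 1: (x=9, y=1), (x=8, y=2)
  Distance 2: (x=9, y=0), (x=8, y=1), (x=10, y=1), (x=7, y=2)
  Distance 3: (x=8, y=0), (x=10, y=0), (x=7, y=1), (x=6, y=2)
  Distance 4: (x=7, y=0), (x=6, y=1), (x=5, y=2)
  Distance 5: (x=5, y=1)
  Distance 6: (x=5, y=0), (x=4, y=1)
  Distance 7: (x=4, y=0), (x=3, y=1)
  Distance 8: (x=3, y=0), (x=2, y=1), (x=3, y=2)
  Distance 9: (x=2, y=0), (x=1, y=1), (x=2, y=2)
  Distance 10: (x=1, y=0), (x=0, y=1)  <- goal reached here
One shortest path (10 moves): (x=9, y=2) -> (x=8, y=2) -> (x=7, y=2) -> (x=6, y=2) -> (x=5, y=2) -> (x=5, y=1) -> (x=4, y=1) -> (x=3, y=1) -> (x=2, y=1) -> (x=1, y=1) -> (x=1, y=0)

Answer: Shortest path length: 10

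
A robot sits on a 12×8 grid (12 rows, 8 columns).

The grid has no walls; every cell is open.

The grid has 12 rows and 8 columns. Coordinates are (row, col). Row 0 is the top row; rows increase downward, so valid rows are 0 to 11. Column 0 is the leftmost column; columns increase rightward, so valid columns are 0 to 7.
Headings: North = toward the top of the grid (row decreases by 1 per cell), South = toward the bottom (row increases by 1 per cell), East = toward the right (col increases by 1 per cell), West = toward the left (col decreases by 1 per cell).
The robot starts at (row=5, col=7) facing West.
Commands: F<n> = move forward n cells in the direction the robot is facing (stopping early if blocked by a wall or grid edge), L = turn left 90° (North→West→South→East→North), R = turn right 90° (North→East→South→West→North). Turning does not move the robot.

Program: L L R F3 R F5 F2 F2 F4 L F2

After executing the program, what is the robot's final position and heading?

Start: (row=5, col=7), facing West
  L: turn left, now facing South
  L: turn left, now facing East
  R: turn right, now facing South
  F3: move forward 3, now at (row=8, col=7)
  R: turn right, now facing West
  F5: move forward 5, now at (row=8, col=2)
  F2: move forward 2, now at (row=8, col=0)
  F2: move forward 0/2 (blocked), now at (row=8, col=0)
  F4: move forward 0/4 (blocked), now at (row=8, col=0)
  L: turn left, now facing South
  F2: move forward 2, now at (row=10, col=0)
Final: (row=10, col=0), facing South

Answer: Final position: (row=10, col=0), facing South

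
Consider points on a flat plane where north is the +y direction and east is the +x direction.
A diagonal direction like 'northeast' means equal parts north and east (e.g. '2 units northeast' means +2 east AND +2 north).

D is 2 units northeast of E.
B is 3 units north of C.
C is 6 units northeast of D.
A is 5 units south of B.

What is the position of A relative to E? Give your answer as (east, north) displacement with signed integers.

Answer: A is at (east=8, north=6) relative to E.

Derivation:
Place E at the origin (east=0, north=0).
  D is 2 units northeast of E: delta (east=+2, north=+2); D at (east=2, north=2).
  C is 6 units northeast of D: delta (east=+6, north=+6); C at (east=8, north=8).
  B is 3 units north of C: delta (east=+0, north=+3); B at (east=8, north=11).
  A is 5 units south of B: delta (east=+0, north=-5); A at (east=8, north=6).
Therefore A relative to E: (east=8, north=6).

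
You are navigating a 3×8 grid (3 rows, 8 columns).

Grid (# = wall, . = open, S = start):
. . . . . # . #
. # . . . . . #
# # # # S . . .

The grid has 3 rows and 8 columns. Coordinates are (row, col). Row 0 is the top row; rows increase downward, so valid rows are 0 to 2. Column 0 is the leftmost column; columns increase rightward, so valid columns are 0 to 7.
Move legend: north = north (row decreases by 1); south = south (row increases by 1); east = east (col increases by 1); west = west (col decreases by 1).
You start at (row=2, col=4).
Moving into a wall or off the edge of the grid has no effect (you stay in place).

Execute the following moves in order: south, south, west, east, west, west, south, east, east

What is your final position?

Answer: Final position: (row=2, col=6)

Derivation:
Start: (row=2, col=4)
  south (south): blocked, stay at (row=2, col=4)
  south (south): blocked, stay at (row=2, col=4)
  west (west): blocked, stay at (row=2, col=4)
  east (east): (row=2, col=4) -> (row=2, col=5)
  west (west): (row=2, col=5) -> (row=2, col=4)
  west (west): blocked, stay at (row=2, col=4)
  south (south): blocked, stay at (row=2, col=4)
  east (east): (row=2, col=4) -> (row=2, col=5)
  east (east): (row=2, col=5) -> (row=2, col=6)
Final: (row=2, col=6)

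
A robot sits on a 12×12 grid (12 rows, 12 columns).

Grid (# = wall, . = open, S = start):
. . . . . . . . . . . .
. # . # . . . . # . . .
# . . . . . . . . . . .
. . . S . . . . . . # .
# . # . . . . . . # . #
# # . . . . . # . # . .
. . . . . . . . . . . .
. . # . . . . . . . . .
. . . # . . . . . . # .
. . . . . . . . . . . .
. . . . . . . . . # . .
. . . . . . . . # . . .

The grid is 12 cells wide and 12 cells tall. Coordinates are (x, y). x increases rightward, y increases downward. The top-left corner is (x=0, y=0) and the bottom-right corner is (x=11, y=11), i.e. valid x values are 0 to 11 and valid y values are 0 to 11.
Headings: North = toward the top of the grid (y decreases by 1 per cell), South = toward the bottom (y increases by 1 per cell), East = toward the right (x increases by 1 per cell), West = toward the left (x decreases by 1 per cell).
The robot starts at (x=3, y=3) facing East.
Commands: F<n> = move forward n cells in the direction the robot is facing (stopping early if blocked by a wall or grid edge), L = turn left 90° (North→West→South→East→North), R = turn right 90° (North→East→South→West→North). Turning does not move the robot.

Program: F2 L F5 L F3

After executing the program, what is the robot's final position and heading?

Start: (x=3, y=3), facing East
  F2: move forward 2, now at (x=5, y=3)
  L: turn left, now facing North
  F5: move forward 3/5 (blocked), now at (x=5, y=0)
  L: turn left, now facing West
  F3: move forward 3, now at (x=2, y=0)
Final: (x=2, y=0), facing West

Answer: Final position: (x=2, y=0), facing West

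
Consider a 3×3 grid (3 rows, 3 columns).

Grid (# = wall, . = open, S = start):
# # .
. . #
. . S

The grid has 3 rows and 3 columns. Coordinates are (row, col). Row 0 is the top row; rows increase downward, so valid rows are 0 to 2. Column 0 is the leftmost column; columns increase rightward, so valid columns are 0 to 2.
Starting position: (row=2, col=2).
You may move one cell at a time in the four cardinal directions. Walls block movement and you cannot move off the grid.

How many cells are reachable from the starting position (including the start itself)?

Answer: Reachable cells: 5

Derivation:
BFS flood-fill from (row=2, col=2):
  Distance 0: (row=2, col=2)
  Distance 1: (row=2, col=1)
  Distance 2: (row=1, col=1), (row=2, col=0)
  Distance 3: (row=1, col=0)
Total reachable: 5 (grid has 6 open cells total)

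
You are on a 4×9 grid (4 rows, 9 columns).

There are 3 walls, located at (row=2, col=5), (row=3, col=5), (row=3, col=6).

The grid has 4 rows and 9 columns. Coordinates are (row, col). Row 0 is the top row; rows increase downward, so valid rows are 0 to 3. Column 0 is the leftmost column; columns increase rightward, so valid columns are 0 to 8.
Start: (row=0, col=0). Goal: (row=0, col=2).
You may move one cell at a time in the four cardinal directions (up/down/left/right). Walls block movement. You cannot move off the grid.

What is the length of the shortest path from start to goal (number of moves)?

BFS from (row=0, col=0) until reaching (row=0, col=2):
  Distance 0: (row=0, col=0)
  Distance 1: (row=0, col=1), (row=1, col=0)
  Distance 2: (row=0, col=2), (row=1, col=1), (row=2, col=0)  <- goal reached here
One shortest path (2 moves): (row=0, col=0) -> (row=0, col=1) -> (row=0, col=2)

Answer: Shortest path length: 2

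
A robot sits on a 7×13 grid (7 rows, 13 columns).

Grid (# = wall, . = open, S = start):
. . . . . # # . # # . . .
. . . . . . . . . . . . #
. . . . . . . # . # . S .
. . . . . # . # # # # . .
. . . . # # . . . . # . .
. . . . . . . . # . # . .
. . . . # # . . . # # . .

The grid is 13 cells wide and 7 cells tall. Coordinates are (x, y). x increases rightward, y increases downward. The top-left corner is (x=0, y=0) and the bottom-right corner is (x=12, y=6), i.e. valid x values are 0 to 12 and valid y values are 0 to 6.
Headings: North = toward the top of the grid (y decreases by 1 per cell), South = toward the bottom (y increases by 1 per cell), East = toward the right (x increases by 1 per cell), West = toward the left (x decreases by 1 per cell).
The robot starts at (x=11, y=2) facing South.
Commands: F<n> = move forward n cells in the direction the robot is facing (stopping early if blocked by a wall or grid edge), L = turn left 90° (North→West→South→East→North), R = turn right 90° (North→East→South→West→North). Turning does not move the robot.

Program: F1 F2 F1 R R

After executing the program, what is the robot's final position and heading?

Answer: Final position: (x=11, y=6), facing North

Derivation:
Start: (x=11, y=2), facing South
  F1: move forward 1, now at (x=11, y=3)
  F2: move forward 2, now at (x=11, y=5)
  F1: move forward 1, now at (x=11, y=6)
  R: turn right, now facing West
  R: turn right, now facing North
Final: (x=11, y=6), facing North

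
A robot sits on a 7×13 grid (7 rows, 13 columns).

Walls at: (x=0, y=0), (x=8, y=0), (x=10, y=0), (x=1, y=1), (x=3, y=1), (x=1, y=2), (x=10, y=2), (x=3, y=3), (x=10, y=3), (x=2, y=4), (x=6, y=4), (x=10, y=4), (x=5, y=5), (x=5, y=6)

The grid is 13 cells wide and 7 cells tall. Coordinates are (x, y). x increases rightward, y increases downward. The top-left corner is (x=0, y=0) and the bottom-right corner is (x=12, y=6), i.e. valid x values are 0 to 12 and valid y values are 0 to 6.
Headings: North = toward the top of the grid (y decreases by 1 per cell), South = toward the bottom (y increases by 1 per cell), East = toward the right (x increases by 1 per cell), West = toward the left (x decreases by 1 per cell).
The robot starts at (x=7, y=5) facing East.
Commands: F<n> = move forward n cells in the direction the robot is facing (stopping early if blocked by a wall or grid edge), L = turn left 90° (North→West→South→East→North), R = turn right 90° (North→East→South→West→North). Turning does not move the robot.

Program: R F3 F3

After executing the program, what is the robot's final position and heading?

Answer: Final position: (x=7, y=6), facing South

Derivation:
Start: (x=7, y=5), facing East
  R: turn right, now facing South
  F3: move forward 1/3 (blocked), now at (x=7, y=6)
  F3: move forward 0/3 (blocked), now at (x=7, y=6)
Final: (x=7, y=6), facing South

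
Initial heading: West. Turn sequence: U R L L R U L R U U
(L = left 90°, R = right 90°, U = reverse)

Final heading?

Start: West
  U (U-turn (180°)) -> East
  R (right (90° clockwise)) -> South
  L (left (90° counter-clockwise)) -> East
  L (left (90° counter-clockwise)) -> North
  R (right (90° clockwise)) -> East
  U (U-turn (180°)) -> West
  L (left (90° counter-clockwise)) -> South
  R (right (90° clockwise)) -> West
  U (U-turn (180°)) -> East
  U (U-turn (180°)) -> West
Final: West

Answer: Final heading: West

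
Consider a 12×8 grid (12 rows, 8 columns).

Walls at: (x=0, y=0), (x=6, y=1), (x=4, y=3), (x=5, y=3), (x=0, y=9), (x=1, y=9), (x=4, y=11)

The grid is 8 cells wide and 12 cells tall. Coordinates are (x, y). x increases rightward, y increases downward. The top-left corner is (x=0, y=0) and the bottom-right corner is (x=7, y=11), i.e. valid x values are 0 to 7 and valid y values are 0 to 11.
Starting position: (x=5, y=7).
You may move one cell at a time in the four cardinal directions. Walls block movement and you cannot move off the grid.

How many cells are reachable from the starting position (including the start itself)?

Answer: Reachable cells: 89

Derivation:
BFS flood-fill from (x=5, y=7):
  Distance 0: (x=5, y=7)
  Distance 1: (x=5, y=6), (x=4, y=7), (x=6, y=7), (x=5, y=8)
  Distance 2: (x=5, y=5), (x=4, y=6), (x=6, y=6), (x=3, y=7), (x=7, y=7), (x=4, y=8), (x=6, y=8), (x=5, y=9)
  Distance 3: (x=5, y=4), (x=4, y=5), (x=6, y=5), (x=3, y=6), (x=7, y=6), (x=2, y=7), (x=3, y=8), (x=7, y=8), (x=4, y=9), (x=6, y=9), (x=5, y=10)
  Distance 4: (x=4, y=4), (x=6, y=4), (x=3, y=5), (x=7, y=5), (x=2, y=6), (x=1, y=7), (x=2, y=8), (x=3, y=9), (x=7, y=9), (x=4, y=10), (x=6, y=10), (x=5, y=11)
  Distance 5: (x=6, y=3), (x=3, y=4), (x=7, y=4), (x=2, y=5), (x=1, y=6), (x=0, y=7), (x=1, y=8), (x=2, y=9), (x=3, y=10), (x=7, y=10), (x=6, y=11)
  Distance 6: (x=6, y=2), (x=3, y=3), (x=7, y=3), (x=2, y=4), (x=1, y=5), (x=0, y=6), (x=0, y=8), (x=2, y=10), (x=3, y=11), (x=7, y=11)
  Distance 7: (x=3, y=2), (x=5, y=2), (x=7, y=2), (x=2, y=3), (x=1, y=4), (x=0, y=5), (x=1, y=10), (x=2, y=11)
  Distance 8: (x=3, y=1), (x=5, y=1), (x=7, y=1), (x=2, y=2), (x=4, y=2), (x=1, y=3), (x=0, y=4), (x=0, y=10), (x=1, y=11)
  Distance 9: (x=3, y=0), (x=5, y=0), (x=7, y=0), (x=2, y=1), (x=4, y=1), (x=1, y=2), (x=0, y=3), (x=0, y=11)
  Distance 10: (x=2, y=0), (x=4, y=0), (x=6, y=0), (x=1, y=1), (x=0, y=2)
  Distance 11: (x=1, y=0), (x=0, y=1)
Total reachable: 89 (grid has 89 open cells total)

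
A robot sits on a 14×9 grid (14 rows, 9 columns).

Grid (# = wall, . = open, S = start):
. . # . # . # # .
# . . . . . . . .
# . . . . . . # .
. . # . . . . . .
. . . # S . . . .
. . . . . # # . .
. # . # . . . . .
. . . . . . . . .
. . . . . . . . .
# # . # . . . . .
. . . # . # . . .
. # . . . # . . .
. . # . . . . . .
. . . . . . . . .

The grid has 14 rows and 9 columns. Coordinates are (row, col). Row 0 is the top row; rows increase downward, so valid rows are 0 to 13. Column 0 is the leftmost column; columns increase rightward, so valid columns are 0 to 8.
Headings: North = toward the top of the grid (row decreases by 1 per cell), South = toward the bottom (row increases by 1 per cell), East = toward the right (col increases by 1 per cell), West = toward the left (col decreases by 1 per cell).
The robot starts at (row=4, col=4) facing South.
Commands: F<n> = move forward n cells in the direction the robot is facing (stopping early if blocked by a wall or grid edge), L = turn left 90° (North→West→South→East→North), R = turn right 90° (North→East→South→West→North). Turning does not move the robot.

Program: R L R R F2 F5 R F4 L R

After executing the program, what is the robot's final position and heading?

Start: (row=4, col=4), facing South
  R: turn right, now facing West
  L: turn left, now facing South
  R: turn right, now facing West
  R: turn right, now facing North
  F2: move forward 2, now at (row=2, col=4)
  F5: move forward 1/5 (blocked), now at (row=1, col=4)
  R: turn right, now facing East
  F4: move forward 4, now at (row=1, col=8)
  L: turn left, now facing North
  R: turn right, now facing East
Final: (row=1, col=8), facing East

Answer: Final position: (row=1, col=8), facing East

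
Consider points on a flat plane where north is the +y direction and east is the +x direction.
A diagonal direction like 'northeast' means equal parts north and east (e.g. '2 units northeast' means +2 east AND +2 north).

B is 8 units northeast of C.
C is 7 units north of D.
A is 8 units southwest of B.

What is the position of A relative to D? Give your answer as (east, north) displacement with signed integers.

Place D at the origin (east=0, north=0).
  C is 7 units north of D: delta (east=+0, north=+7); C at (east=0, north=7).
  B is 8 units northeast of C: delta (east=+8, north=+8); B at (east=8, north=15).
  A is 8 units southwest of B: delta (east=-8, north=-8); A at (east=0, north=7).
Therefore A relative to D: (east=0, north=7).

Answer: A is at (east=0, north=7) relative to D.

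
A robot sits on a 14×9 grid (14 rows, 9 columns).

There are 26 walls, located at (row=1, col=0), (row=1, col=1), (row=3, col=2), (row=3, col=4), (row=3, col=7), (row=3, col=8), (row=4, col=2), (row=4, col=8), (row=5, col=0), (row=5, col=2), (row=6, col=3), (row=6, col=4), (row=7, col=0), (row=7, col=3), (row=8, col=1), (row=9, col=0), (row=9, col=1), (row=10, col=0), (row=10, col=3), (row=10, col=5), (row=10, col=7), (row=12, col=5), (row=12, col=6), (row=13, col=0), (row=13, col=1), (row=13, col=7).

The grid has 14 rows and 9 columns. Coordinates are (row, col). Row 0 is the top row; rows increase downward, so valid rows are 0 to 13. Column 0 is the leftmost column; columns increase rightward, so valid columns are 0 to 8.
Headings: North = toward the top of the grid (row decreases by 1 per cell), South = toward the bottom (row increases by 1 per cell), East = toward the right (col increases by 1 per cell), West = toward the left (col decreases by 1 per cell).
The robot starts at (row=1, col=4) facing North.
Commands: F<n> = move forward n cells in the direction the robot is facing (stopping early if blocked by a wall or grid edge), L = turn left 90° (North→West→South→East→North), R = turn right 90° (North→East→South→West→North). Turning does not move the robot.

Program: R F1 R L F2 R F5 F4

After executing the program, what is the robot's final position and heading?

Start: (row=1, col=4), facing North
  R: turn right, now facing East
  F1: move forward 1, now at (row=1, col=5)
  R: turn right, now facing South
  L: turn left, now facing East
  F2: move forward 2, now at (row=1, col=7)
  R: turn right, now facing South
  F5: move forward 1/5 (blocked), now at (row=2, col=7)
  F4: move forward 0/4 (blocked), now at (row=2, col=7)
Final: (row=2, col=7), facing South

Answer: Final position: (row=2, col=7), facing South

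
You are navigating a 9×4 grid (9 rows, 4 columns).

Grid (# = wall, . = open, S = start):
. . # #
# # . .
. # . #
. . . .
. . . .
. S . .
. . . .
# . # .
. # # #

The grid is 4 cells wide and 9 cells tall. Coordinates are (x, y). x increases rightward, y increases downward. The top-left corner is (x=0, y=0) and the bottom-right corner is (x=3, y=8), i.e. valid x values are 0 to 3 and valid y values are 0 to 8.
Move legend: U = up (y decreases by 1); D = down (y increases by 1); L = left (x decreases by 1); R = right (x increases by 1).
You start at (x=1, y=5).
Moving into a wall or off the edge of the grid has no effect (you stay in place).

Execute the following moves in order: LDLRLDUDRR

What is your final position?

Answer: Final position: (x=2, y=6)

Derivation:
Start: (x=1, y=5)
  L (left): (x=1, y=5) -> (x=0, y=5)
  D (down): (x=0, y=5) -> (x=0, y=6)
  L (left): blocked, stay at (x=0, y=6)
  R (right): (x=0, y=6) -> (x=1, y=6)
  L (left): (x=1, y=6) -> (x=0, y=6)
  D (down): blocked, stay at (x=0, y=6)
  U (up): (x=0, y=6) -> (x=0, y=5)
  D (down): (x=0, y=5) -> (x=0, y=6)
  R (right): (x=0, y=6) -> (x=1, y=6)
  R (right): (x=1, y=6) -> (x=2, y=6)
Final: (x=2, y=6)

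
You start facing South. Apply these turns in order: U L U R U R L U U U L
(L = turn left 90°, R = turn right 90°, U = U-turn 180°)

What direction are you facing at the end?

Answer: Final heading: East

Derivation:
Start: South
  U (U-turn (180°)) -> North
  L (left (90° counter-clockwise)) -> West
  U (U-turn (180°)) -> East
  R (right (90° clockwise)) -> South
  U (U-turn (180°)) -> North
  R (right (90° clockwise)) -> East
  L (left (90° counter-clockwise)) -> North
  U (U-turn (180°)) -> South
  U (U-turn (180°)) -> North
  U (U-turn (180°)) -> South
  L (left (90° counter-clockwise)) -> East
Final: East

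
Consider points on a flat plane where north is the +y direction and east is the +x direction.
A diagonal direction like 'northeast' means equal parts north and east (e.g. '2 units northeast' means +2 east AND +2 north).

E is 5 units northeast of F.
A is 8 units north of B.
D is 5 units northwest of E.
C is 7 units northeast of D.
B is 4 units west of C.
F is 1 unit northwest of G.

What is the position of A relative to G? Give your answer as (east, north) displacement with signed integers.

Place G at the origin (east=0, north=0).
  F is 1 unit northwest of G: delta (east=-1, north=+1); F at (east=-1, north=1).
  E is 5 units northeast of F: delta (east=+5, north=+5); E at (east=4, north=6).
  D is 5 units northwest of E: delta (east=-5, north=+5); D at (east=-1, north=11).
  C is 7 units northeast of D: delta (east=+7, north=+7); C at (east=6, north=18).
  B is 4 units west of C: delta (east=-4, north=+0); B at (east=2, north=18).
  A is 8 units north of B: delta (east=+0, north=+8); A at (east=2, north=26).
Therefore A relative to G: (east=2, north=26).

Answer: A is at (east=2, north=26) relative to G.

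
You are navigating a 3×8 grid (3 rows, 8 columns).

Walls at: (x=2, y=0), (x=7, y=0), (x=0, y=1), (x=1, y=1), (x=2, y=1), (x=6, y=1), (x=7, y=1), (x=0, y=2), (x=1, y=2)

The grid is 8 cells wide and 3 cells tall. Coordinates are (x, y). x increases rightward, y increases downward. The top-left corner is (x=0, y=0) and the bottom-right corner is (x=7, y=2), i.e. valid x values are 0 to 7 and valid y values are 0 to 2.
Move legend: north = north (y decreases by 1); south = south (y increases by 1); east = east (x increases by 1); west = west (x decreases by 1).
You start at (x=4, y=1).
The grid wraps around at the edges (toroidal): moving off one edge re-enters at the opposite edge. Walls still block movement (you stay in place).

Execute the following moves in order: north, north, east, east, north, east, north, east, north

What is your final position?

Start: (x=4, y=1)
  north (north): (x=4, y=1) -> (x=4, y=0)
  north (north): (x=4, y=0) -> (x=4, y=2)
  east (east): (x=4, y=2) -> (x=5, y=2)
  east (east): (x=5, y=2) -> (x=6, y=2)
  north (north): blocked, stay at (x=6, y=2)
  east (east): (x=6, y=2) -> (x=7, y=2)
  north (north): blocked, stay at (x=7, y=2)
  east (east): blocked, stay at (x=7, y=2)
  north (north): blocked, stay at (x=7, y=2)
Final: (x=7, y=2)

Answer: Final position: (x=7, y=2)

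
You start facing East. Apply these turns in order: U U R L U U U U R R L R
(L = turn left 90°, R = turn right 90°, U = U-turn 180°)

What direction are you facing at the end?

Start: East
  U (U-turn (180°)) -> West
  U (U-turn (180°)) -> East
  R (right (90° clockwise)) -> South
  L (left (90° counter-clockwise)) -> East
  U (U-turn (180°)) -> West
  U (U-turn (180°)) -> East
  U (U-turn (180°)) -> West
  U (U-turn (180°)) -> East
  R (right (90° clockwise)) -> South
  R (right (90° clockwise)) -> West
  L (left (90° counter-clockwise)) -> South
  R (right (90° clockwise)) -> West
Final: West

Answer: Final heading: West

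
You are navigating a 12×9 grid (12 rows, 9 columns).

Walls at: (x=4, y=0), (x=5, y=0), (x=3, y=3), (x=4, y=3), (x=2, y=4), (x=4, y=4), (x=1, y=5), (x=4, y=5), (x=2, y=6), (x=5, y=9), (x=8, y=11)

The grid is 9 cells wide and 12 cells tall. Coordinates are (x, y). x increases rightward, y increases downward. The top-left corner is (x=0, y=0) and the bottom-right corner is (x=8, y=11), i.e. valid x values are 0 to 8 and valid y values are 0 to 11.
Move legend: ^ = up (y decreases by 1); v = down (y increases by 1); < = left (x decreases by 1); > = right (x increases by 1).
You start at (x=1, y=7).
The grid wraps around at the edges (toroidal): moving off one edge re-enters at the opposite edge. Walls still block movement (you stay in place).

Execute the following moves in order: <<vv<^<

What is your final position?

Start: (x=1, y=7)
  < (left): (x=1, y=7) -> (x=0, y=7)
  < (left): (x=0, y=7) -> (x=8, y=7)
  v (down): (x=8, y=7) -> (x=8, y=8)
  v (down): (x=8, y=8) -> (x=8, y=9)
  < (left): (x=8, y=9) -> (x=7, y=9)
  ^ (up): (x=7, y=9) -> (x=7, y=8)
  < (left): (x=7, y=8) -> (x=6, y=8)
Final: (x=6, y=8)

Answer: Final position: (x=6, y=8)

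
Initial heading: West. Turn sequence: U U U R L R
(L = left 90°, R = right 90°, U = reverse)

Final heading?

Answer: Final heading: South

Derivation:
Start: West
  U (U-turn (180°)) -> East
  U (U-turn (180°)) -> West
  U (U-turn (180°)) -> East
  R (right (90° clockwise)) -> South
  L (left (90° counter-clockwise)) -> East
  R (right (90° clockwise)) -> South
Final: South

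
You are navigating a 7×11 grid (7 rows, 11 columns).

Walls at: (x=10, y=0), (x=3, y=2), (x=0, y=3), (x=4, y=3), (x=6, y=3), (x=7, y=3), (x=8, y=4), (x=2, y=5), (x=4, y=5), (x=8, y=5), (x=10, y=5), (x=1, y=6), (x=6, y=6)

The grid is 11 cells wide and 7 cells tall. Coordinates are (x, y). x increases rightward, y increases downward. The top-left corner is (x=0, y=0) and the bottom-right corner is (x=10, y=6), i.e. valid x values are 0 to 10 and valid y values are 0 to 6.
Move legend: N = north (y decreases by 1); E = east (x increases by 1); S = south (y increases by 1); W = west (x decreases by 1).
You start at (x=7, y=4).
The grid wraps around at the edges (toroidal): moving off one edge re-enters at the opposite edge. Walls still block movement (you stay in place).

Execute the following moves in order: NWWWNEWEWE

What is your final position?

Answer: Final position: (x=5, y=4)

Derivation:
Start: (x=7, y=4)
  N (north): blocked, stay at (x=7, y=4)
  W (west): (x=7, y=4) -> (x=6, y=4)
  W (west): (x=6, y=4) -> (x=5, y=4)
  W (west): (x=5, y=4) -> (x=4, y=4)
  N (north): blocked, stay at (x=4, y=4)
  E (east): (x=4, y=4) -> (x=5, y=4)
  W (west): (x=5, y=4) -> (x=4, y=4)
  E (east): (x=4, y=4) -> (x=5, y=4)
  W (west): (x=5, y=4) -> (x=4, y=4)
  E (east): (x=4, y=4) -> (x=5, y=4)
Final: (x=5, y=4)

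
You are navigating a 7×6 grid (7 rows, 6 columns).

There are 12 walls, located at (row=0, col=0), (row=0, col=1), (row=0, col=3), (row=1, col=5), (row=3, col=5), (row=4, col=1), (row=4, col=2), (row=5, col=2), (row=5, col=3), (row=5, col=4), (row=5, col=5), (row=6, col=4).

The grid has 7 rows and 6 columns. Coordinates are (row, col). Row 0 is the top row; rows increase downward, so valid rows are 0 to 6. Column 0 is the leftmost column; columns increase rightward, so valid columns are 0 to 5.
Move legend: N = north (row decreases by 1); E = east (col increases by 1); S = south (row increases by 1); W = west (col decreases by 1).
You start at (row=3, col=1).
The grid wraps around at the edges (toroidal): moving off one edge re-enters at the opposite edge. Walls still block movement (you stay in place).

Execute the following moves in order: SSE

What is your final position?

Answer: Final position: (row=3, col=2)

Derivation:
Start: (row=3, col=1)
  S (south): blocked, stay at (row=3, col=1)
  S (south): blocked, stay at (row=3, col=1)
  E (east): (row=3, col=1) -> (row=3, col=2)
Final: (row=3, col=2)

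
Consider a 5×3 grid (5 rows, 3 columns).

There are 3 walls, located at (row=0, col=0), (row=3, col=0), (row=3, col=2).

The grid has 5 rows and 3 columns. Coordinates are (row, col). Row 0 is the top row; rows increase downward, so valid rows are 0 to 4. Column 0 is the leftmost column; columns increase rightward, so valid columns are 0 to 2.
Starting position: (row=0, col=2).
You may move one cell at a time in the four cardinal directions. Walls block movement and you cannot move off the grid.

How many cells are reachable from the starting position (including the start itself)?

BFS flood-fill from (row=0, col=2):
  Distance 0: (row=0, col=2)
  Distance 1: (row=0, col=1), (row=1, col=2)
  Distance 2: (row=1, col=1), (row=2, col=2)
  Distance 3: (row=1, col=0), (row=2, col=1)
  Distance 4: (row=2, col=0), (row=3, col=1)
  Distance 5: (row=4, col=1)
  Distance 6: (row=4, col=0), (row=4, col=2)
Total reachable: 12 (grid has 12 open cells total)

Answer: Reachable cells: 12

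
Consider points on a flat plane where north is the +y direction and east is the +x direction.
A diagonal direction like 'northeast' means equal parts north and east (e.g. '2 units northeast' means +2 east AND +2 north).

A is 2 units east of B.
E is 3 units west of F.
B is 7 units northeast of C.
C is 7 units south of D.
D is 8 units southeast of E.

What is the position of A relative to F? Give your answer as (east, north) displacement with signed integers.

Place F at the origin (east=0, north=0).
  E is 3 units west of F: delta (east=-3, north=+0); E at (east=-3, north=0).
  D is 8 units southeast of E: delta (east=+8, north=-8); D at (east=5, north=-8).
  C is 7 units south of D: delta (east=+0, north=-7); C at (east=5, north=-15).
  B is 7 units northeast of C: delta (east=+7, north=+7); B at (east=12, north=-8).
  A is 2 units east of B: delta (east=+2, north=+0); A at (east=14, north=-8).
Therefore A relative to F: (east=14, north=-8).

Answer: A is at (east=14, north=-8) relative to F.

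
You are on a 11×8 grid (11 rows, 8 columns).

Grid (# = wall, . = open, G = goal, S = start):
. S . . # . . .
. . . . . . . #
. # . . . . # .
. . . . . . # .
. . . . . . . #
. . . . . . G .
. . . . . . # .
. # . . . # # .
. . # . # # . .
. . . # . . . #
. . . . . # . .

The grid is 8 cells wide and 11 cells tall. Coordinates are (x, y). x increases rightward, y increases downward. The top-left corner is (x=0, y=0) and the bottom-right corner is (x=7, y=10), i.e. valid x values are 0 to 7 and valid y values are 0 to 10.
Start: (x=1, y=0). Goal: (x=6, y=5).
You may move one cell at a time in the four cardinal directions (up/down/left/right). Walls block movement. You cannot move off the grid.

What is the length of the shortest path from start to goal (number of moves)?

Answer: Shortest path length: 10

Derivation:
BFS from (x=1, y=0) until reaching (x=6, y=5):
  Distance 0: (x=1, y=0)
  Distance 1: (x=0, y=0), (x=2, y=0), (x=1, y=1)
  Distance 2: (x=3, y=0), (x=0, y=1), (x=2, y=1)
  Distance 3: (x=3, y=1), (x=0, y=2), (x=2, y=2)
  Distance 4: (x=4, y=1), (x=3, y=2), (x=0, y=3), (x=2, y=3)
  Distance 5: (x=5, y=1), (x=4, y=2), (x=1, y=3), (x=3, y=3), (x=0, y=4), (x=2, y=4)
  Distance 6: (x=5, y=0), (x=6, y=1), (x=5, y=2), (x=4, y=3), (x=1, y=4), (x=3, y=4), (x=0, y=5), (x=2, y=5)
  Distance 7: (x=6, y=0), (x=5, y=3), (x=4, y=4), (x=1, y=5), (x=3, y=5), (x=0, y=6), (x=2, y=6)
  Distance 8: (x=7, y=0), (x=5, y=4), (x=4, y=5), (x=1, y=6), (x=3, y=6), (x=0, y=7), (x=2, y=7)
  Distance 9: (x=6, y=4), (x=5, y=5), (x=4, y=6), (x=3, y=7), (x=0, y=8)
  Distance 10: (x=6, y=5), (x=5, y=6), (x=4, y=7), (x=1, y=8), (x=3, y=8), (x=0, y=9)  <- goal reached here
One shortest path (10 moves): (x=1, y=0) -> (x=2, y=0) -> (x=3, y=0) -> (x=3, y=1) -> (x=4, y=1) -> (x=5, y=1) -> (x=5, y=2) -> (x=5, y=3) -> (x=5, y=4) -> (x=6, y=4) -> (x=6, y=5)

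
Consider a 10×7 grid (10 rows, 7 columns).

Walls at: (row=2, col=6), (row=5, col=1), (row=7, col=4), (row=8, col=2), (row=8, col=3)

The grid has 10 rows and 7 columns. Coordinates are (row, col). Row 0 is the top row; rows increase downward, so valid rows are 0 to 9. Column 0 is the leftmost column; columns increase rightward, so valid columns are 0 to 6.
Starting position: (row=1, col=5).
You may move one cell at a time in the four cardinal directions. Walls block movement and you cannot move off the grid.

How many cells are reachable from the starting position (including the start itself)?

BFS flood-fill from (row=1, col=5):
  Distance 0: (row=1, col=5)
  Distance 1: (row=0, col=5), (row=1, col=4), (row=1, col=6), (row=2, col=5)
  Distance 2: (row=0, col=4), (row=0, col=6), (row=1, col=3), (row=2, col=4), (row=3, col=5)
  Distance 3: (row=0, col=3), (row=1, col=2), (row=2, col=3), (row=3, col=4), (row=3, col=6), (row=4, col=5)
  Distance 4: (row=0, col=2), (row=1, col=1), (row=2, col=2), (row=3, col=3), (row=4, col=4), (row=4, col=6), (row=5, col=5)
  Distance 5: (row=0, col=1), (row=1, col=0), (row=2, col=1), (row=3, col=2), (row=4, col=3), (row=5, col=4), (row=5, col=6), (row=6, col=5)
  Distance 6: (row=0, col=0), (row=2, col=0), (row=3, col=1), (row=4, col=2), (row=5, col=3), (row=6, col=4), (row=6, col=6), (row=7, col=5)
  Distance 7: (row=3, col=0), (row=4, col=1), (row=5, col=2), (row=6, col=3), (row=7, col=6), (row=8, col=5)
  Distance 8: (row=4, col=0), (row=6, col=2), (row=7, col=3), (row=8, col=4), (row=8, col=6), (row=9, col=5)
  Distance 9: (row=5, col=0), (row=6, col=1), (row=7, col=2), (row=9, col=4), (row=9, col=6)
  Distance 10: (row=6, col=0), (row=7, col=1), (row=9, col=3)
  Distance 11: (row=7, col=0), (row=8, col=1), (row=9, col=2)
  Distance 12: (row=8, col=0), (row=9, col=1)
  Distance 13: (row=9, col=0)
Total reachable: 65 (grid has 65 open cells total)

Answer: Reachable cells: 65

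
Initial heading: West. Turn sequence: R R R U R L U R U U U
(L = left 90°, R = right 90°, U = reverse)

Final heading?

Start: West
  R (right (90° clockwise)) -> North
  R (right (90° clockwise)) -> East
  R (right (90° clockwise)) -> South
  U (U-turn (180°)) -> North
  R (right (90° clockwise)) -> East
  L (left (90° counter-clockwise)) -> North
  U (U-turn (180°)) -> South
  R (right (90° clockwise)) -> West
  U (U-turn (180°)) -> East
  U (U-turn (180°)) -> West
  U (U-turn (180°)) -> East
Final: East

Answer: Final heading: East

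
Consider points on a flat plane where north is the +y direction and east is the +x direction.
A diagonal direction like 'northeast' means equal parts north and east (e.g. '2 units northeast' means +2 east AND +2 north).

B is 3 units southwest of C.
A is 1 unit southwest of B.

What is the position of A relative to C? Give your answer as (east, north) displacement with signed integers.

Answer: A is at (east=-4, north=-4) relative to C.

Derivation:
Place C at the origin (east=0, north=0).
  B is 3 units southwest of C: delta (east=-3, north=-3); B at (east=-3, north=-3).
  A is 1 unit southwest of B: delta (east=-1, north=-1); A at (east=-4, north=-4).
Therefore A relative to C: (east=-4, north=-4).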